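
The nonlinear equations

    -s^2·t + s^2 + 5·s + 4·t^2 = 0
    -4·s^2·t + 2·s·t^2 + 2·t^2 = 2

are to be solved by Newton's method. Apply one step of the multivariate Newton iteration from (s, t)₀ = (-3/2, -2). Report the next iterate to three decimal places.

At (-3/2, -2): F = (15.250, 12.000).
Jacobian J = [[-2·s·t + 2·s + 5, -s^2 + 8·t], [-8·s·t + 2·t^2, -4·s^2 + 4·s·t + 4·t]].
At the point, J = [[-4.000, -18.250], [-16.000, -5.000]] (det J = -272.000).
Solving J·Δ = −F gives Δ = (0.525, 0.721).
Then the next iterate is (s, t)₁ = (-0.975, -1.279).

(-0.975, -1.279)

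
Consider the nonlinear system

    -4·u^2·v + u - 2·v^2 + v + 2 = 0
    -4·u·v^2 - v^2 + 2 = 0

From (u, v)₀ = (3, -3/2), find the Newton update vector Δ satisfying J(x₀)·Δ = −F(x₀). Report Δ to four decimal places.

(-1.0802, 0.4495)

At (3, -3/2): F = (53.0000, -27.2500).
Jacobian J = [[-8·u·v + 1, -4·u^2 - 4·v + 1], [-4·v^2, -8·u·v - 2·v]].
At the point, J = [[37.0000, -29.0000], [-9.0000, 39.0000]] (det J = 1182.0000).
Solving J·Δ = −F gives Δ = (-1.0802, 0.4495).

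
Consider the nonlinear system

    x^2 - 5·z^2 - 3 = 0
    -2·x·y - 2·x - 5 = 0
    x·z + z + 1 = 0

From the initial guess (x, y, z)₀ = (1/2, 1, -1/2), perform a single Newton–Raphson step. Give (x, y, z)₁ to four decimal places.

(2.3125, -13.2500, -0.0625)

At (1/2, 1, -1/2): F = (-4.0000, -7.0000, 0.2500).
Jacobian J = [[2·x, 0, -10·z], [-2·y - 2, -2·x, 0], [z, 0, x + 1]].
At the point, J = [[1.0000, 0.0000, 5.0000], [-4.0000, -1.0000, 0.0000], [-0.5000, 0.0000, 1.5000]] (det J = -4.0000).
Solving J·Δ = −F gives Δ = (1.8125, -14.2500, 0.4375).
Then the next iterate is (x, y, z)₁ = (2.3125, -13.2500, -0.0625).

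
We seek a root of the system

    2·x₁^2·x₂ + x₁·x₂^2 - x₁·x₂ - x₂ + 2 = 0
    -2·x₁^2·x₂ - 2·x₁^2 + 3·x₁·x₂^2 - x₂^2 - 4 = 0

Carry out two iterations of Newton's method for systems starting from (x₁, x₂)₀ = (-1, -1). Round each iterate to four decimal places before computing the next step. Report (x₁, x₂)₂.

(-1.3988, 0.2405)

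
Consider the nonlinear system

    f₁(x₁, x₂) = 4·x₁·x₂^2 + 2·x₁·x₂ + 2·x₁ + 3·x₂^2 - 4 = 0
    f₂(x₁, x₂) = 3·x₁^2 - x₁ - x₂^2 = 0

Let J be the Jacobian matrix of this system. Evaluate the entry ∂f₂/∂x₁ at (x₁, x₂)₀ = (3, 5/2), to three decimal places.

∂f₂/∂x₁ = 6·x₁ - 1.
At (3, 5/2) this is 17.000.

17.000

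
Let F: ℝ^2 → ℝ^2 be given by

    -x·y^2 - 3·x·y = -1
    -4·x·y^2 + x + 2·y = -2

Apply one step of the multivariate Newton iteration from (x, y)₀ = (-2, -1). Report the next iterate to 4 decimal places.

At (-2, -1): F = (-3.0000, 6.0000).
Jacobian J = [[-y^2 - 3·y, -2·x·y - 3·x], [-4·y^2 + 1, -8·x·y + 2]].
At the point, J = [[2.0000, 2.0000], [-3.0000, -14.0000]] (det J = -22.0000).
Solving J·Δ = −F gives Δ = (1.3636, 0.1364).
Then the next iterate is (x, y)₁ = (-0.6364, -0.8636).

(-0.6364, -0.8636)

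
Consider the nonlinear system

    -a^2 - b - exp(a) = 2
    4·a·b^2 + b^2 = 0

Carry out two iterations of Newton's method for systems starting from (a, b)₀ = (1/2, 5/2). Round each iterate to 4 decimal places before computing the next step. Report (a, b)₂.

(-1.2167, 8.9134)

At (1/2, 5/2): F = (-6.398721, 18.7500).
Jacobian J = [[-2·a - exp(a), -1], [4·b^2, 8·a·b + 2·b]].
At the point, J = [[-2.648721, -1.0000], [25.0000, 15.0000]] (det J = -14.730819).
Solving J·Δ = −F gives Δ = (-5.2428, 7.4880).
Then the next iterate is (a, b)₁ = (-4.7428, 9.9880).
Round to (-4.7428, 9.9880) and repeat: F = (-34.490866, -1792.809500), J = [[9.476886, -1.0000], [399.040576, -358.992691]].
Δ = (3.5261, -1.0746), so (a, b)₂ = (-1.2167, 8.9134).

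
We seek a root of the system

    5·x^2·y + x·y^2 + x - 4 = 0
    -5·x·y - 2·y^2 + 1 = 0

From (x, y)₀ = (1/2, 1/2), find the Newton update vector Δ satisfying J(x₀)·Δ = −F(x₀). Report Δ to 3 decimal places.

(1.095, -0.775)

At (1/2, 1/2): F = (-2.750, -0.750).
Jacobian J = [[10·x·y + y^2 + 1, 5·x^2 + 2·x·y], [-5·y, -5·x - 4·y]].
At the point, J = [[3.750, 1.750], [-2.500, -4.500]] (det J = -12.500).
Solving J·Δ = −F gives Δ = (1.095, -0.775).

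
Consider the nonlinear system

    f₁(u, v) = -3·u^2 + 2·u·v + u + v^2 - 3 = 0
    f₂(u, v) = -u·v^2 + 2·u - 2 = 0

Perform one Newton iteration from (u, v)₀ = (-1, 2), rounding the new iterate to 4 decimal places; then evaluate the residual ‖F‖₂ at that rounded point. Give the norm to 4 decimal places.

At (-1, 2): F = (-7.0000, 0.0000).
Jacobian J = [[-6·u + 2·v + 1, 2·u + 2·v], [-v^2 + 2, -2·u·v]].
At the point, J = [[11.0000, 2.0000], [-2.0000, 4.0000]] (det J = 48.0000).
Solving J·Δ = −F gives Δ = (0.5833, 0.2917).
Then the next iterate is (u, v)₁ = (-0.4167, 2.2917).
Re-evaluating at (-0.4167, 2.2917): F = (-0.595631, -0.644938), so ‖F‖₂ = 0.8779.

0.8779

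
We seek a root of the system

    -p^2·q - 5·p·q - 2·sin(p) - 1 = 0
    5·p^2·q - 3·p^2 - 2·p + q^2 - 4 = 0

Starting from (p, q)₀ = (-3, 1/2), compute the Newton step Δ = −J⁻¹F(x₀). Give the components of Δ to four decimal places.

(-1.0963, 0.0727)

At (-3, 1/2): F = (2.282240, -2.2500).
Jacobian J = [[-2·p·q - 5·q - 2·cos(p), -p^2 - 5·p], [10·p·q - 6·p - 2, 5·p^2 + 2·q]].
At the point, J = [[2.479985, 6.0000], [1.0000, 46.0000]] (det J = 108.079310).
Solving J·Δ = −F gives Δ = (-1.0963, 0.0727).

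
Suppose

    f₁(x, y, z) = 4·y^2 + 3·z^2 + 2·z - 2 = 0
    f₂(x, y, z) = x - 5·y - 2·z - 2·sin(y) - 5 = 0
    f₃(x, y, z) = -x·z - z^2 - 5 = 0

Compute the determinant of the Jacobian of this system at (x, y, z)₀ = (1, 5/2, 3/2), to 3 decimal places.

83.938

J = [[0, 8·y, 6·z + 2], [1, -2·cos(y) - 5, -2], [-z, 0, -x - 2·z]].
At the point, J = [[0.000, 20.000, 11.000], [1.000, -3.39771, -2.000], [-1.500, 0.000, -4.000]].
det J = 83.938.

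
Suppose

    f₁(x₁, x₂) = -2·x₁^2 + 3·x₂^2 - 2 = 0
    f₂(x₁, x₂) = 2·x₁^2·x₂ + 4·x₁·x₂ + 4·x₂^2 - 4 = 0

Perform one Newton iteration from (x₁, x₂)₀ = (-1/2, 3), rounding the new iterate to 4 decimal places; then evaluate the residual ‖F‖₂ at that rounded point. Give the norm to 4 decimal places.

9.6571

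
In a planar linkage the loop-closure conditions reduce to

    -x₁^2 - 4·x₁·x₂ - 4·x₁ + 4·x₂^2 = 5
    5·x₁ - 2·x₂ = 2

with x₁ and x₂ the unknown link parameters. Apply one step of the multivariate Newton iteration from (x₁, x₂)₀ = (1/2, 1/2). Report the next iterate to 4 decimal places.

(-3.3750, -9.4375)

At (1/2, 1/2): F = (-7.2500, -0.5000).
Jacobian J = [[-2·x₁ - 4·x₂ - 4, -4·x₁ + 8·x₂], [5, -2]].
At the point, J = [[-7.0000, 2.0000], [5.0000, -2.0000]] (det J = 4.0000).
Solving J·Δ = −F gives Δ = (-3.8750, -9.9375).
Then the next iterate is (x₁, x₂)₁ = (-3.3750, -9.4375).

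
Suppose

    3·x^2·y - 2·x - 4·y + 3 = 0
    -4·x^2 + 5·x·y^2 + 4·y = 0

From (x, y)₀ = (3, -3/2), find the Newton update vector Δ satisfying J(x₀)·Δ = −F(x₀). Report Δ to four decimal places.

(-1.1653, 0.1612)

At (3, -3/2): F = (-37.5000, -8.2500).
Jacobian J = [[6·x·y - 2, 3·x^2 - 4], [-8·x + 5·y^2, 10·x·y + 4]].
At the point, J = [[-29.0000, 23.0000], [-12.7500, -41.0000]] (det J = 1482.2500).
Solving J·Δ = −F gives Δ = (-1.1653, 0.1612).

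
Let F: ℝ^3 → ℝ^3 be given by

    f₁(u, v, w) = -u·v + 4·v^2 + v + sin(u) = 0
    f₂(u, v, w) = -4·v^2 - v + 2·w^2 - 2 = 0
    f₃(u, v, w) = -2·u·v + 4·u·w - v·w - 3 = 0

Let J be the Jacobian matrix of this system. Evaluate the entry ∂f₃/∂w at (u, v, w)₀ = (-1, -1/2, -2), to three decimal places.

∂f₃/∂w = 4·u - v.
At (-1, -1/2, -2) this is -3.500.

-3.500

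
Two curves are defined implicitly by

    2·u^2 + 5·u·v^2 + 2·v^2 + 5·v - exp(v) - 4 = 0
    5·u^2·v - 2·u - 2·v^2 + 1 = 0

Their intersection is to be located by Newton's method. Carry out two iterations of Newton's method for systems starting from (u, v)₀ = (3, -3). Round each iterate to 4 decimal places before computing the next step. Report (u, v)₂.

(0.8681, -1.8047)

At (3, -3): F = (151.950213, -158.0000).
Jacobian J = [[4·u + 5·v^2, 10·u·v + 4·v - exp(v) + 5], [10·u·v - 2, 5·u^2 - 4·v]].
At the point, J = [[57.0000, -97.049787], [-92.0000, 57.0000]] (det J = -5679.580410).
Solving J·Δ = −F gives Δ = (-1.1749, 0.8757).
Then the next iterate is (u, v)₁ = (1.8251, -2.1243).
Round to (1.8251, -2.1243) and repeat: F = (42.126456, -47.055611), J = [[29.863652, -42.387316], [-40.770599, 25.152150]].
Δ = (-0.9570, 0.3196), so (u, v)₂ = (0.8681, -1.8047).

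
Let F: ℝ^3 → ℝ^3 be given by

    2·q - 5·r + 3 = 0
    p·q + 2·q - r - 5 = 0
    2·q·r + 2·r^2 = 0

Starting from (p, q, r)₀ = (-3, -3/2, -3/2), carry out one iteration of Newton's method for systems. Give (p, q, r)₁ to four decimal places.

At (-3, -3/2, -3/2): F = (7.5000, -2.0000, 9.0000).
Jacobian J = [[0, 2, -5], [q, p + 2, -1], [0, 2·r, 2·q + 4·r]].
At the point, J = [[0.0000, 2.0000, -5.0000], [-1.5000, -1.0000, -1.0000], [0.0000, -3.0000, -9.0000]] (det J = -49.5000).
Solving J·Δ = −F gives Δ = (-1.6970, -0.6818, 1.2273).
Then the next iterate is (p, q, r)₁ = (-4.6970, -2.1818, -0.2727).

(-4.6970, -2.1818, -0.2727)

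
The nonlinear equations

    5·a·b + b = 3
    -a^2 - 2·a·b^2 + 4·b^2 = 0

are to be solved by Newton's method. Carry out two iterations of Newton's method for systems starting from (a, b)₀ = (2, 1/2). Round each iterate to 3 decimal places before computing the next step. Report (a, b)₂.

At (2, 1/2): F = (2.500, -4.000).
Jacobian J = [[5·b, 5·a + 1], [-2·a - 2·b^2, -4·a·b + 8·b]].
At the point, J = [[2.500, 11.000], [-4.500, 0.000]] (det J = 49.500).
Solving J·Δ = −F gives Δ = (-0.889, -0.025).
Then the next iterate is (a, b)₁ = (1.111, 0.475).
Round to (1.111, 0.475) and repeat: F = (0.11362, -0.83316), J = [[2.375, 6.555], [-2.67325, 1.68910]].
Δ = (-0.263, 0.078), so (a, b)₂ = (0.848, 0.553).

(0.848, 0.553)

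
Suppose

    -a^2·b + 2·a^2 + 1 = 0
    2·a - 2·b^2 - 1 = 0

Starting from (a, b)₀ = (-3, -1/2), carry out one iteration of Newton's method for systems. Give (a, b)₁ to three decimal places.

(-4.708, 4.958)

At (-3, -1/2): F = (23.500, -7.500).
Jacobian J = [[-2·a·b + 4·a, -a^2], [2, -4·b]].
At the point, J = [[-15.000, -9.000], [2.000, 2.000]] (det J = -12.000).
Solving J·Δ = −F gives Δ = (-1.708, 5.458).
Then the next iterate is (a, b)₁ = (-4.708, 4.958).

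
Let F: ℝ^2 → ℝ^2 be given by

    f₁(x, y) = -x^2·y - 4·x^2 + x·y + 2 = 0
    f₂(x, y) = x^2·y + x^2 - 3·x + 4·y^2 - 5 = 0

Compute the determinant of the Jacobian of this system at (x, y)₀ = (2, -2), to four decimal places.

106.0000

J = [[-2·x·y - 8·x + y, -x^2 + x], [2·x·y + 2·x - 3, x^2 + 8·y]].
At the point, J = [[-10.0000, -2.0000], [-7.0000, -12.0000]].
det J = 106.0000.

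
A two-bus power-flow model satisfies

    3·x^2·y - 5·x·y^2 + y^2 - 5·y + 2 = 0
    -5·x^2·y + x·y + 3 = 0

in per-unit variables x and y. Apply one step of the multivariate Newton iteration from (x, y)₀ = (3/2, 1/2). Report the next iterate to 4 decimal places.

At (3/2, 1/2): F = (1.2500, -1.8750).
Jacobian J = [[6·x·y - 5·y^2, 3·x^2 - 10·x·y + 2·y - 5], [-10·x·y + y, -5·x^2 + x]].
At the point, J = [[3.2500, -4.7500], [-7.0000, -9.7500]] (det J = -64.9375).
Solving J·Δ = −F gives Δ = (-0.3248, 0.0409).
Then the next iterate is (x, y)₁ = (1.1752, 0.5409).

(1.1752, 0.5409)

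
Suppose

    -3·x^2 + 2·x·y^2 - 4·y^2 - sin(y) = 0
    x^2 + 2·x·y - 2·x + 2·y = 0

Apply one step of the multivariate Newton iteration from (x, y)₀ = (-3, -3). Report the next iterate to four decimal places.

(-1.3387, -2.0646)

At (-3, -3): F = (-116.858880, 27.0000).
Jacobian J = [[-6·x + 2·y^2, 4·x·y - 8·y - cos(y)], [2·x + 2·y - 2, 2·x + 2]].
At the point, J = [[36.0000, 60.989992], [-14.0000, -4.0000]] (det J = 709.859895).
Solving J·Δ = −F gives Δ = (1.6613, 0.9354).
Then the next iterate is (x, y)₁ = (-1.3387, -2.0646).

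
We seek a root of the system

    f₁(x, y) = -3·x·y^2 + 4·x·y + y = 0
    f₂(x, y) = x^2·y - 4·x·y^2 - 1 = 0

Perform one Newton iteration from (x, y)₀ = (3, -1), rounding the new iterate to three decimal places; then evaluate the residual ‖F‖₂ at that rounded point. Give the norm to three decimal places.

4.465

At (3, -1): F = (-22.000, -22.000).
Jacobian J = [[-3·y^2 + 4·y, -6·x·y + 4·x + 1], [2·x·y - 4·y^2, x^2 - 8·x·y]].
At the point, J = [[-7.000, 31.000], [-10.000, 33.000]] (det J = 79.000).
Solving J·Δ = −F gives Δ = (0.557, 0.835).
Then the next iterate is (x, y)₁ = (3.557, -0.165).
Re-evaluating at (3.557, -0.165): F = (-2.80314, -3.47498), so ‖F‖₂ = 4.465.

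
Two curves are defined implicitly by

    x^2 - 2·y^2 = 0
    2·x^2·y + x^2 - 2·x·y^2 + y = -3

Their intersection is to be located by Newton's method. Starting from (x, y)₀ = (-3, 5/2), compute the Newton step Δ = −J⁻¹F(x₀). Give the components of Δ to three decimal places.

At (-3, 5/2): F = (-3.500, 97.000).
Jacobian J = [[2·x, -4·y], [4·x·y + 2·x - 2·y^2, 2·x^2 - 4·x·y + 1]].
At the point, J = [[-6.000, -10.000], [-48.500, 49.000]] (det J = -779.000).
Solving J·Δ = −F gives Δ = (1.025, -0.965).

(1.025, -0.965)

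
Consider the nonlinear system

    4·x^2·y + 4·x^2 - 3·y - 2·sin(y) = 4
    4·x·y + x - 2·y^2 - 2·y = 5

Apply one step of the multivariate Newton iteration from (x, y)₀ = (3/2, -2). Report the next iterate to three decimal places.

At (3/2, -2): F = (-5.18141, -19.500).
Jacobian J = [[8·x·y + 8·x, 4·x^2 - 2·cos(y) - 3], [4·y + 1, 4·x - 4·y - 2]].
At the point, J = [[-12.000, 6.83229], [-7.000, 12.000]] (det J = -96.17394).
Solving J·Δ = −F gives Δ = (0.739, 2.056).
Then the next iterate is (x, y)₁ = (2.239, 0.056).

(2.239, 0.056)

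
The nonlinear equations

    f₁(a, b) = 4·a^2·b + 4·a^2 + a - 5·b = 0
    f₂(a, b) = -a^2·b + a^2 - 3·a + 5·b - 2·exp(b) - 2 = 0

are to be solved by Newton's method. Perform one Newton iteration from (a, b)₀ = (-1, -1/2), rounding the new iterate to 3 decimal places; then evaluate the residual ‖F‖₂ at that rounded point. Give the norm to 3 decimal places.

At (-1, -1/2): F = (3.500, -1.21306).
Jacobian J = [[8·a·b + 8·a + 1, 4·a^2 - 5], [-2·a·b + 2·a - 3, -a^2 - 2·exp(b) + 5]].
At the point, J = [[-3.000, -1.000], [-6.000, 2.78694]] (det J = -14.36082).
Solving J·Δ = −F gives Δ = (0.595, 1.716).
Then the next iterate is (a, b)₁ = (-0.405, 1.216).
Re-evaluating at (-0.405, 1.216): F = (-5.03108, -1.48776), so ‖F‖₂ = 5.246.

5.246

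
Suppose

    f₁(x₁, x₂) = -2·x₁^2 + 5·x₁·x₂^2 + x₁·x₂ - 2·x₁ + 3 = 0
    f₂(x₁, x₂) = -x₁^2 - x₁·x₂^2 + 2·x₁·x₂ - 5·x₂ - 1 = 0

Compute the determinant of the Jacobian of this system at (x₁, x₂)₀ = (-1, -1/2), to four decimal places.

-25.0000

J = [[-4·x₁ + 5·x₂^2 + x₂ - 2, 10·x₁·x₂ + x₁], [-2·x₁ - x₂^2 + 2·x₂, -2·x₁·x₂ + 2·x₁ - 5]].
At the point, J = [[2.7500, 4.0000], [0.7500, -8.0000]].
det J = -25.0000.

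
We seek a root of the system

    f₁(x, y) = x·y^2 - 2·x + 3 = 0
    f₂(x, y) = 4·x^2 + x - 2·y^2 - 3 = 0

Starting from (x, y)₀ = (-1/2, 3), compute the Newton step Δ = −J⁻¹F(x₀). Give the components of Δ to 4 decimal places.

(-0.5968, -1.5591)

At (-1/2, 3): F = (-0.5000, -20.5000).
Jacobian J = [[y^2 - 2, 2·x·y], [8·x + 1, -4·y]].
At the point, J = [[7.0000, -3.0000], [-3.0000, -12.0000]] (det J = -93.0000).
Solving J·Δ = −F gives Δ = (-0.5968, -1.5591).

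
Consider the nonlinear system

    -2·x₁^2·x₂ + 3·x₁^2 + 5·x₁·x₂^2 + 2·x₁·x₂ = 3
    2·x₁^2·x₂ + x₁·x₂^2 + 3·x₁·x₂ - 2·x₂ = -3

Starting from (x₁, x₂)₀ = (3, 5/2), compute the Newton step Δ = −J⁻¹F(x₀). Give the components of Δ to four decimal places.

(-1.0064, -1.0055)

At (3, 5/2): F = (87.7500, 84.2500).
Jacobian J = [[-4·x₁·x₂ + 6·x₁ + 5·x₂^2 + 2·x₂, -2·x₁^2 + 10·x₁·x₂ + 2·x₁], [4·x₁·x₂ + x₂^2 + 3·x₂, 2·x₁^2 + 2·x₁·x₂ + 3·x₁ - 2]].
At the point, J = [[24.2500, 63.0000], [43.7500, 40.0000]] (det J = -1786.2500).
Solving J·Δ = −F gives Δ = (-1.0064, -1.0055).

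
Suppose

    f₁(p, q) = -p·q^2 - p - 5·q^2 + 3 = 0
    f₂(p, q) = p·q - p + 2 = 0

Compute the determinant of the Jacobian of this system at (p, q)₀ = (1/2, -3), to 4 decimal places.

127.0000

J = [[-q^2 - 1, -2·p·q - 10·q], [q - 1, p]].
At the point, J = [[-10.0000, 33.0000], [-4.0000, 0.5000]].
det J = 127.0000.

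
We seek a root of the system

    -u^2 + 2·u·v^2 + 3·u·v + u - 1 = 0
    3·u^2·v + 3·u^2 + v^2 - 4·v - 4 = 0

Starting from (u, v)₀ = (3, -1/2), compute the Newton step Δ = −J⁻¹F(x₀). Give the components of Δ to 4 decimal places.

(-1.6053, 0.1226)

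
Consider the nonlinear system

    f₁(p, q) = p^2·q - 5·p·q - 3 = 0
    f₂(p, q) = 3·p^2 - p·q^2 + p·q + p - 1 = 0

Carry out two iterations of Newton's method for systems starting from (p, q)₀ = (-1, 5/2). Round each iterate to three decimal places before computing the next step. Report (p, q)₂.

(-0.199, 4.662)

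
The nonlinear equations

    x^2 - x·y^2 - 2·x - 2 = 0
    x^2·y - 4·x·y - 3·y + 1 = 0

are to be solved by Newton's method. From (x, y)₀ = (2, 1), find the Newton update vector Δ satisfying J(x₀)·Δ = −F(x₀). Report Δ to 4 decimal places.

At (2, 1): F = (-4.0000, -6.0000).
Jacobian J = [[2·x - y^2 - 2, -2·x·y], [2·x·y - 4·y, x^2 - 4·x - 3]].
At the point, J = [[1.0000, -4.0000], [0.0000, -7.0000]] (det J = -7.0000).
Solving J·Δ = −F gives Δ = (0.5714, -0.8571).

(0.5714, -0.8571)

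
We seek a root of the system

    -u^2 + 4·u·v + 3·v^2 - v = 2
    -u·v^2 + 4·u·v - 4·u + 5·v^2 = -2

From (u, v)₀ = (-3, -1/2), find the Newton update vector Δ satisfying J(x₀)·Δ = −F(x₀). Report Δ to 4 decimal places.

(2.3722, 0.3587)

At (-3, -1/2): F = (-3.7500, 22.0000).
Jacobian J = [[-2·u + 4·v, 4·u + 6·v - 1], [-v^2 + 4·v - 4, -2·u·v + 4·u + 10·v]].
At the point, J = [[4.0000, -16.0000], [-6.2500, -20.0000]] (det J = -180.0000).
Solving J·Δ = −F gives Δ = (2.3722, 0.3587).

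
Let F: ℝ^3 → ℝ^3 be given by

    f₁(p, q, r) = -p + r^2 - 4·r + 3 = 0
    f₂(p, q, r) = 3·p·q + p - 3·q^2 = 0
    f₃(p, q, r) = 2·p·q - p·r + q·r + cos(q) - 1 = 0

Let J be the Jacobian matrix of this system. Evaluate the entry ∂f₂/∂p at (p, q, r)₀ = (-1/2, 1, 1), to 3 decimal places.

4.000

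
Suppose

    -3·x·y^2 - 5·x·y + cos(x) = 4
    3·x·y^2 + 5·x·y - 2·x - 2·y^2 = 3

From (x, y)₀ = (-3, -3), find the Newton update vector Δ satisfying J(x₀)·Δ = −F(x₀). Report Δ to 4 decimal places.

At (-3, -3): F = (31.010008, -51.0000).
Jacobian J = [[-3·y^2 - 5·y - sin(x), -6·x·y - 5·x], [3·y^2 + 5·y - 2, 6·x·y + 5·x - 4·y]].
At the point, J = [[-11.858880, -39.0000], [10.0000, 51.0000]] (det J = -214.802880).
Solving J·Δ = −F gives Δ = (-1.8970, 1.3720).

(-1.8970, 1.3720)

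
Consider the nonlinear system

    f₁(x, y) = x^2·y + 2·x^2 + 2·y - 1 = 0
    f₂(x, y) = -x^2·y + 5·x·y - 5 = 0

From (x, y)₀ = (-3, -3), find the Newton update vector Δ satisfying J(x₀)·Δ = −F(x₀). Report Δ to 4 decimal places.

(1.6119, 0.5753)

At (-3, -3): F = (-16.0000, 67.0000).
Jacobian J = [[2·x·y + 4·x, x^2 + 2], [-2·x·y + 5·y, -x^2 + 5·x]].
At the point, J = [[6.0000, 11.0000], [-33.0000, -24.0000]] (det J = 219.0000).
Solving J·Δ = −F gives Δ = (1.6119, 0.5753).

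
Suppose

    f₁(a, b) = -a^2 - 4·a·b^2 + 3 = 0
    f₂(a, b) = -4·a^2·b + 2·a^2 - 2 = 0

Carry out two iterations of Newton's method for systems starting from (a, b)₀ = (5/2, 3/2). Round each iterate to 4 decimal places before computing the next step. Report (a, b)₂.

At (5/2, 3/2): F = (-25.7500, -27.0000).
Jacobian J = [[-2·a - 4·b^2, -8·a·b], [-8·a·b + 4·a, -4·a^2]].
At the point, J = [[-14.0000, -30.0000], [-20.0000, -25.0000]] (det J = -250.0000).
Solving J·Δ = −F gives Δ = (-0.6650, -0.5480).
Then the next iterate is (a, b)₁ = (1.8350, 0.9520).
Round to (1.8350, 0.9520) and repeat: F = (-7.019496, -8.087943), J = [[-7.295216, -13.975360], [-6.635360, -13.4689]].
Δ = (3.3449, -2.2483), so (a, b)₂ = (5.1799, -1.2963).

(5.1799, -1.2963)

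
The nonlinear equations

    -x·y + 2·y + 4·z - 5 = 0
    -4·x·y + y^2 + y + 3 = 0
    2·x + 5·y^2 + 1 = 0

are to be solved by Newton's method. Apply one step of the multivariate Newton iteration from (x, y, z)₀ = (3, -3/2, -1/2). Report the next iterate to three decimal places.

At (3, -3/2, -1/2): F = (-5.500, 21.750, 18.250).
Jacobian J = [[-y, -x + 2, 4], [-4·y, -4·x + 2·y + 1, 0], [2, 10·y, 0]].
At the point, J = [[1.500, -1.000, 4.000], [6.000, -14.000, 0.000], [2.000, -15.000, 0.000]] (det J = -248.000).
Solving J·Δ = −F gives Δ = (-1.141, 1.065, 2.069).
Then the next iterate is (x, y, z)₁ = (1.859, -0.435, 1.569).

(1.859, -0.435, 1.569)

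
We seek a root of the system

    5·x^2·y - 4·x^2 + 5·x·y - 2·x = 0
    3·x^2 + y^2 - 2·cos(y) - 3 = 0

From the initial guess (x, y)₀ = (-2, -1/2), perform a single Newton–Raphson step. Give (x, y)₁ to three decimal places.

At (-2, -1/2): F = (-17.000, 7.49483).
Jacobian J = [[10·x·y - 8·x + 5·y - 2, 5·x^2 + 5·x], [6·x, 2·y + 2·sin(y)]].
At the point, J = [[21.500, 10.000], [-12.000, -1.95885]] (det J = 77.88470).
Solving J·Δ = −F gives Δ = (0.535, 0.550).
Then the next iterate is (x, y)₁ = (-1.465, 0.050).

(-1.465, 0.050)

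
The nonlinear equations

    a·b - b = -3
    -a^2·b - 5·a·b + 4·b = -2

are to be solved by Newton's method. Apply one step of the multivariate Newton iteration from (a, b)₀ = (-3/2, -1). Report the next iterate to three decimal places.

(6.206, -1.882)

At (-3/2, -1): F = (5.500, -7.250).
Jacobian J = [[b, a - 1], [-2·a·b - 5·b, -a^2 - 5·a + 4]].
At the point, J = [[-1.000, -2.500], [2.000, 9.250]] (det J = -4.250).
Solving J·Δ = −F gives Δ = (7.706, -0.882).
Then the next iterate is (a, b)₁ = (6.206, -1.882).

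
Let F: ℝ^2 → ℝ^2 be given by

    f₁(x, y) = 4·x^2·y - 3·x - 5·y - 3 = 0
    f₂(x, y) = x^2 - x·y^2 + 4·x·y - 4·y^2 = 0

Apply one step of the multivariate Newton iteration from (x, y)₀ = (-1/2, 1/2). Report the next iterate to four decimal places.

(-0.9180, 0.1475)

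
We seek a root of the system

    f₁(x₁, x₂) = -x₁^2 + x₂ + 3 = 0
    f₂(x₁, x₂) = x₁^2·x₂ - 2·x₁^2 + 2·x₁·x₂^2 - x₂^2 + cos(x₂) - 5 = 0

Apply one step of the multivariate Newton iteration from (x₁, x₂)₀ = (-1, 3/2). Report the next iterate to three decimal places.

At (-1, 3/2): F = (3.500, -12.17926).
Jacobian J = [[-2·x₁, 1], [2·x₁·x₂ - 4·x₁ + 2·x₂^2, x₁^2 + 4·x₁·x₂ - 2·x₂ - sin(x₂)]].
At the point, J = [[2.000, 1.000], [5.500, -8.99749]] (det J = -23.49499).
Solving J·Δ = −F gives Δ = (-0.822, -1.856).
Then the next iterate is (x₁, x₂)₁ = (-1.822, -0.356).

(-1.822, -0.356)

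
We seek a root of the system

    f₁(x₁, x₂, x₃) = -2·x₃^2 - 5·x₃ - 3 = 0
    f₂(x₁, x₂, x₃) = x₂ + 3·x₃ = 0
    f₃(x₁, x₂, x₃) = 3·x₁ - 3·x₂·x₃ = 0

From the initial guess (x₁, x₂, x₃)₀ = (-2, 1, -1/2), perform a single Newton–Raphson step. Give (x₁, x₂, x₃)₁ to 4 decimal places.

(-1.5833, 2.5000, -0.8333)

At (-2, 1, -1/2): F = (-1.0000, -0.5000, -4.5000).
Jacobian J = [[0, 0, -4·x₃ - 5], [0, 1, 3], [3, -3·x₃, -3·x₂]].
At the point, J = [[0.0000, 0.0000, -3.0000], [0.0000, 1.0000, 3.0000], [3.0000, 1.5000, -3.0000]] (det J = 9.0000).
Solving J·Δ = −F gives Δ = (0.4167, 1.5000, -0.3333).
Then the next iterate is (x₁, x₂, x₃)₁ = (-1.5833, 2.5000, -0.8333).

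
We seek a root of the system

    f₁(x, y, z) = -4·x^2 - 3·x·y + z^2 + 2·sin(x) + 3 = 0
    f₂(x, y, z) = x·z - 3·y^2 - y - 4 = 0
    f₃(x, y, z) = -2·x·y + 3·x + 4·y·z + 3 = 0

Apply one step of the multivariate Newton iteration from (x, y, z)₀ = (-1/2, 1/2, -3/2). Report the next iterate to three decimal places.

At (-1/2, 1/2, -3/2): F = (4.04115, -4.500, -1.000).
Jacobian J = [[-8·x - 3·y + 2·cos(x), -3·x, 2·z], [z, -6·y - 1, x], [-2·y + 3, -2·x + 4·z, 4·y]].
At the point, J = [[4.25517, 1.500, -3.000], [-1.500, -4.000, -0.500], [2.000, -5.000, 2.000]] (det J = -88.17923).
Solving J·Δ = −F gives Δ = (-0.949, -0.724, -0.361).
Then the next iterate is (x, y, z)₁ = (-1.449, -0.224, -1.861).

(-1.449, -0.224, -1.861)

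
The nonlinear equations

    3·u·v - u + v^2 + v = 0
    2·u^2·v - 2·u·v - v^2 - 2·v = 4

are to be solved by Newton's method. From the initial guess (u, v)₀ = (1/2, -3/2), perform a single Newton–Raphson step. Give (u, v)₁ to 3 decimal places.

At (1/2, -3/2): F = (-2.000, -2.500).
Jacobian J = [[3·v - 1, 3·u + 2·v + 1], [4·u·v - 2·v, 2·u^2 - 2·u - 2·v - 2]].
At the point, J = [[-5.500, -0.500], [0.000, 0.500]] (det J = -2.750).
Solving J·Δ = −F gives Δ = (-0.818, 5.000).
Then the next iterate is (u, v)₁ = (-0.318, 3.500).

(-0.318, 3.500)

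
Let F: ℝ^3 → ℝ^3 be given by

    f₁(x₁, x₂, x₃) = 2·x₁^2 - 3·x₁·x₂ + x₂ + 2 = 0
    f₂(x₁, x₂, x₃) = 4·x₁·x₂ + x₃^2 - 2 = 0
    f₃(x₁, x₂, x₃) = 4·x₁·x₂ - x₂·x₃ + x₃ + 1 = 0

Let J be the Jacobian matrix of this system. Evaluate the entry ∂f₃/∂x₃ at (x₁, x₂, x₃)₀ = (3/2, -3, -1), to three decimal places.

4.000

∂f₃/∂x₃ = -x₂ + 1.
At (3/2, -3, -1) this is 4.000.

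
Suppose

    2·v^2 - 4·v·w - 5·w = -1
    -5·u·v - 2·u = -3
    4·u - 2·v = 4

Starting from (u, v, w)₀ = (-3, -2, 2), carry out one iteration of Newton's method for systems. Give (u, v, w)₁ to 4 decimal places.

At (-3, -2, 2): F = (15.0000, -21.0000, -12.0000).
Jacobian J = [[0, 4·v - 4·w, -4·v - 5], [-5·v - 2, -5·u, 0], [4, -2, 0]].
At the point, J = [[0.0000, -16.0000, 3.0000], [8.0000, 15.0000, 0.0000], [4.0000, -2.0000, 0.0000]] (det J = -228.0000).
Solving J·Δ = −F gives Δ = (2.9211, -0.1579, -5.8421).
Then the next iterate is (u, v, w)₁ = (-0.0789, -2.1579, -3.8421).

(-0.0789, -2.1579, -3.8421)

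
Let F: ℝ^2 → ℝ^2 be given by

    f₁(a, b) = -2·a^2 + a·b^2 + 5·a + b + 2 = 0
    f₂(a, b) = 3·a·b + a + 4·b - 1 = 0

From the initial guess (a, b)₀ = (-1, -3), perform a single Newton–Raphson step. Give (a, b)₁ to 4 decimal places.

(-1.2432, 0.0541)

At (-1, -3): F = (-17.0000, -5.0000).
Jacobian J = [[-4·a + b^2 + 5, 2·a·b + 1], [3·b + 1, 3·a + 4]].
At the point, J = [[18.0000, 7.0000], [-8.0000, 1.0000]] (det J = 74.0000).
Solving J·Δ = −F gives Δ = (-0.2432, 3.0541).
Then the next iterate is (a, b)₁ = (-1.2432, 0.0541).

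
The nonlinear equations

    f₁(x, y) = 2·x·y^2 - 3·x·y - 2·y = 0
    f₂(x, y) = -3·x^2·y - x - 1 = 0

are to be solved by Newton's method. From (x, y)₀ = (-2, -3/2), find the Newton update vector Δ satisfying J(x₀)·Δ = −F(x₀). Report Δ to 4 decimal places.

(0.6327, 0.5816)

At (-2, -3/2): F = (-15.0000, 19.0000).
Jacobian J = [[2·y^2 - 3·y, 4·x·y - 3·x - 2], [-6·x·y - 1, -3·x^2]].
At the point, J = [[9.0000, 16.0000], [-19.0000, -12.0000]] (det J = 196.0000).
Solving J·Δ = −F gives Δ = (0.6327, 0.5816).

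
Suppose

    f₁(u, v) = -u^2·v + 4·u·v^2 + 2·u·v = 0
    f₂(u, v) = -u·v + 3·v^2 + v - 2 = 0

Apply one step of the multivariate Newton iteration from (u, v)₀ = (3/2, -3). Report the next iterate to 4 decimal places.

(1.4622, -1.5737)

At (3/2, -3): F = (51.7500, 26.5000).
Jacobian J = [[-2·u·v + 4·v^2 + 2·v, -u^2 + 8·u·v + 2·u], [-v, -u + 6·v + 1]].
At the point, J = [[39.0000, -35.2500], [3.0000, -18.5000]] (det J = -615.7500).
Solving J·Δ = −F gives Δ = (-0.0378, 1.4263).
Then the next iterate is (u, v)₁ = (1.4622, -1.5737).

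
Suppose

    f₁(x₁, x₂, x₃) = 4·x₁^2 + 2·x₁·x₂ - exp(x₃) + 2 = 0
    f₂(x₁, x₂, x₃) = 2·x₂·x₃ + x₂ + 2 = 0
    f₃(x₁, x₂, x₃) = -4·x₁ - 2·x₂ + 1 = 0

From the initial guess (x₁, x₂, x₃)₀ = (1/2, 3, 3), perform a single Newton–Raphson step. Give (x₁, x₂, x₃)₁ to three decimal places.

At (1/2, 3, 3): F = (-14.08554, 23.000, -7.000).
Jacobian J = [[8·x₁ + 2·x₂, 2·x₁, -exp(x₃)], [0, 2·x₃ + 1, 2·x₂], [-4, -2, 0]].
At the point, J = [[10.000, 1.000, -20.08554], [0.000, 7.000, 6.000], [-4.000, -2.000, 0.000]] (det J = -466.39503).
Solving J·Δ = −F gives Δ = (-0.582, -2.337, -1.107).
Then the next iterate is (x₁, x₂, x₃)₁ = (-0.082, 0.663, 1.893).

(-0.082, 0.663, 1.893)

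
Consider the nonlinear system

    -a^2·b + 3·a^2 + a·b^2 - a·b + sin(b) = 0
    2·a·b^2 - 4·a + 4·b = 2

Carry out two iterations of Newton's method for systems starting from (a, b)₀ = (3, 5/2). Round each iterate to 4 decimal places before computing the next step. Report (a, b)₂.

(0.1339, 1.3852)

At (3, 5/2): F = (16.348472, 33.5000).
Jacobian J = [[-2·a·b + 6·a + b^2 - b, -a^2 + 2·a·b - a + cos(b)], [2·b^2 - 4, 4·a·b + 4]].
At the point, J = [[6.7500, 2.198856], [8.5000, 34.0000]] (det J = 210.809721).
Solving J·Δ = −F gives Δ = (-2.2873, -0.4135).
Then the next iterate is (a, b)₁ = (0.7127, 2.0865).
Round to (0.7127, 2.0865) and repeat: F = (2.949629, 9.700654), J = [[3.569085, 1.260309], [4.706964, 9.948194]].
Δ = (-0.5788, -0.7013), so (a, b)₂ = (0.1339, 1.3852).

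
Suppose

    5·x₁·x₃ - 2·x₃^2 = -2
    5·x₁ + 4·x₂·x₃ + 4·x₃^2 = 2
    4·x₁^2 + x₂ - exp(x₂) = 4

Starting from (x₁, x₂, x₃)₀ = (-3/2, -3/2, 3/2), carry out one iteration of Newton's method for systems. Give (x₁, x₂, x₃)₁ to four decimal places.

(-1.0949, 0.5392, 0.7065)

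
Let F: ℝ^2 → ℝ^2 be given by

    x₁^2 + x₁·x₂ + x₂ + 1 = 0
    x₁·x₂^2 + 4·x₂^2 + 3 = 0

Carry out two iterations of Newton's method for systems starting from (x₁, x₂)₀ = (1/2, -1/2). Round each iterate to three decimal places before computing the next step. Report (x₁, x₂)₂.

(0.578, -5.086)

At (1/2, -1/2): F = (0.500, 4.125).
Jacobian J = [[2·x₁ + x₂, x₁ + 1], [x₂^2, 2·x₁·x₂ + 8·x₂]].
At the point, J = [[0.500, 1.500], [0.250, -4.500]] (det J = -2.625).
Solving J·Δ = −F gives Δ = (-3.214, 0.738).
Then the next iterate is (x₁, x₂)₁ = (-2.714, 0.238).
Round to (-2.714, 0.238) and repeat: F = (7.95786, 3.07284), J = [[-5.190, -1.714], [0.05664, 0.61214]].
Δ = (3.292, -5.324), so (x₁, x₂)₂ = (0.578, -5.086).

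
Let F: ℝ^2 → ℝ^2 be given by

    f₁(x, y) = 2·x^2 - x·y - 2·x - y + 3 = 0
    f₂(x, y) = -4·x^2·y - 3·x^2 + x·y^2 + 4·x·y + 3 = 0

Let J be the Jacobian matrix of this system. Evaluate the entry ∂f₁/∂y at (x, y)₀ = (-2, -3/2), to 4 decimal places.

1.0000

∂f₁/∂y = -x - 1.
At (-2, -3/2) this is 1.0000.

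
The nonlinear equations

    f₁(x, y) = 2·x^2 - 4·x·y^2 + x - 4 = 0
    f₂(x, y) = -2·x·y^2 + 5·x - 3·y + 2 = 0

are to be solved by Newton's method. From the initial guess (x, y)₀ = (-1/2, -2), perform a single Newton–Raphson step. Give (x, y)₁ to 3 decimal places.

(-1.005, -0.426)

At (-1/2, -2): F = (4.000, 9.500).
Jacobian J = [[4·x - 4·y^2 + 1, -8·x·y], [-2·y^2 + 5, -4·x·y - 3]].
At the point, J = [[-17.000, -8.000], [-3.000, -7.000]] (det J = 95.000).
Solving J·Δ = −F gives Δ = (-0.505, 1.574).
Then the next iterate is (x, y)₁ = (-1.005, -0.426).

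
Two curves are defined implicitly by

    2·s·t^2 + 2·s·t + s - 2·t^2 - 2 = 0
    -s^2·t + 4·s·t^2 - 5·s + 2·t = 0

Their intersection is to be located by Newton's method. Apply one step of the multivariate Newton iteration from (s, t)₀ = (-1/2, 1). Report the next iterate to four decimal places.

(2.2000, 2.0000)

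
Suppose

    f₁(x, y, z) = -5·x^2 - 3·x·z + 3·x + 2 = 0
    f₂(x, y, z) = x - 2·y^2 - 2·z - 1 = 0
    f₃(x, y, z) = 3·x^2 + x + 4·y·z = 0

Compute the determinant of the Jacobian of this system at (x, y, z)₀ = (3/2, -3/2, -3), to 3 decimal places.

J = [[-10·x - 3·z + 3, 0, -3·x], [1, -4·y, -2], [6·x + 1, 4·z, 4·y]].
At the point, J = [[-3.000, 0.000, -4.500], [1.000, 6.000, -2.000], [10.000, -12.000, -6.000]].
det J = 504.000.

504.000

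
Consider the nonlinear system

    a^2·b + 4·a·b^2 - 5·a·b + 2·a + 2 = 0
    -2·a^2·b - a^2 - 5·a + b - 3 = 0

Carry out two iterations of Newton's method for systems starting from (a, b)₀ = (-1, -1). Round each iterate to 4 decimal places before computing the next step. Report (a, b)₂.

(-0.7131, -0.2125)

At (-1, -1): F = (-10.0000, 2.0000).
Jacobian J = [[2·a·b + 4·b^2 - 5·b + 2, a^2 + 8·a·b - 5·a], [-4·a·b - 2·a - 5, -2·a^2 + 1]].
At the point, J = [[13.0000, 14.0000], [-7.0000, -1.0000]] (det J = 85.0000).
Solving J·Δ = −F gives Δ = (0.2118, 0.5176).
Then the next iterate is (a, b)₁ = (-0.7882, -0.4824).
Round to (-0.7882, -0.4824) and repeat: F = (-2.510921, 0.436732), J = [[6.103294, 7.604081], [-4.944511, -0.242518]].
Δ = (0.0751, 0.2699), so (a, b)₂ = (-0.7131, -0.2125).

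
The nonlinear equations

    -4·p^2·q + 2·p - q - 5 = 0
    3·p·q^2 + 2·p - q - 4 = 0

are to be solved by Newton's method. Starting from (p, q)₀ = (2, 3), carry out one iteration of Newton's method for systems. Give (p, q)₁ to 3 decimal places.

(1.147, 2.250)

At (2, 3): F = (-52.000, 51.000).
Jacobian J = [[-8·p·q + 2, -4·p^2 - 1], [3·q^2 + 2, 6·p·q - 1]].
At the point, J = [[-46.000, -17.000], [29.000, 35.000]] (det J = -1117.000).
Solving J·Δ = −F gives Δ = (-0.853, -0.750).
Then the next iterate is (p, q)₁ = (1.147, 2.250).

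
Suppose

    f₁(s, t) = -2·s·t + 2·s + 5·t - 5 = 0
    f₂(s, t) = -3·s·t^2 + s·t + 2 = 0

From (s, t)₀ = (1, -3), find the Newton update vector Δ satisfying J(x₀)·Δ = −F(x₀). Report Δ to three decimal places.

At (1, -3): F = (-12.000, -28.000).
Jacobian J = [[-2·t + 2, -2·s + 5], [-3·t^2 + t, -6·s·t + s]].
At the point, J = [[8.000, 3.000], [-30.000, 19.000]] (det J = 242.000).
Solving J·Δ = −F gives Δ = (0.595, 2.413).

(0.595, 2.413)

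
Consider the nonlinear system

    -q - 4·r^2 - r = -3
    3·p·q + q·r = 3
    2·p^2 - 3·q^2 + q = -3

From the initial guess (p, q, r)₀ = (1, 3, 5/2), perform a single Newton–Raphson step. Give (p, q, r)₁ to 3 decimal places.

(0.651, 1.800, 1.248)

At (1, 3, 5/2): F = (-27.500, 13.500, -19.000).
Jacobian J = [[0, -1, -8·r - 1], [3·q, 3·p + r, q], [4·p, -6·q + 1, 0]].
At the point, J = [[0.000, -1.000, -21.000], [9.000, 5.500, 3.000], [4.000, -17.000, 0.000]] (det J = 3663.000).
Solving J·Δ = −F gives Δ = (-0.349, -1.200, -1.252).
Then the next iterate is (p, q, r)₁ = (0.651, 1.800, 1.248).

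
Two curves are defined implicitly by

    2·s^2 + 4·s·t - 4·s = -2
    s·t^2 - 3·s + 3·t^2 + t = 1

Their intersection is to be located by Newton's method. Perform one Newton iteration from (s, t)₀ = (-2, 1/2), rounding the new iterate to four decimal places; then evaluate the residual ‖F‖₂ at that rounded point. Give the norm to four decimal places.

3.0293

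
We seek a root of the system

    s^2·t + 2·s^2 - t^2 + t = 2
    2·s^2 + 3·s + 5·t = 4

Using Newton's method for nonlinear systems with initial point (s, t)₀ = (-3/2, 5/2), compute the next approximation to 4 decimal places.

At (-3/2, 5/2): F = (4.3750, 8.5000).
Jacobian J = [[2·s·t + 4·s, s^2 - 2·t + 1], [4·s + 3, 5]].
At the point, J = [[-13.5000, -1.7500], [-3.0000, 5.0000]] (det J = -72.7500).
Solving J·Δ = −F gives Δ = (0.5052, -1.3969).
Then the next iterate is (s, t)₁ = (-0.9948, 1.1031).

(-0.9948, 1.1031)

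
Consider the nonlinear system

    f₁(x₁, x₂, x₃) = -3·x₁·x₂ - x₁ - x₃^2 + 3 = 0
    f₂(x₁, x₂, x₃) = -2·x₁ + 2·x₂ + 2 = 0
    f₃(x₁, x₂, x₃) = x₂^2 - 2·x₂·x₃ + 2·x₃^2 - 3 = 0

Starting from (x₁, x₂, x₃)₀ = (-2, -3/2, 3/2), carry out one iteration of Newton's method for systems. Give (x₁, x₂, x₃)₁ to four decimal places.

(-0.7333, -1.7333, 0.4278)

At (-2, -3/2, 3/2): F = (-6.2500, 3.0000, 8.2500).
Jacobian J = [[-3·x₂ - 1, -3·x₁, -2·x₃], [-2, 2, 0], [0, 2·x₂ - 2·x₃, -2·x₂ + 4·x₃]].
At the point, J = [[3.5000, 6.0000, -3.0000], [-2.0000, 2.0000, 0.0000], [0.0000, -6.0000, 9.0000]] (det J = 135.0000).
Solving J·Δ = −F gives Δ = (1.2667, -0.2333, -1.0722).
Then the next iterate is (x₁, x₂, x₃)₁ = (-0.7333, -1.7333, 0.4278).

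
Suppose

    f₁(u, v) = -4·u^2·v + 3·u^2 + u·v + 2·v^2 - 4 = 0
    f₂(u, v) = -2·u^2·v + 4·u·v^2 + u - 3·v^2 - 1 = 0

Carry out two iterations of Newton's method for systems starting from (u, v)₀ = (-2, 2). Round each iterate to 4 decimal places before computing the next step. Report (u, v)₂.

At (-2, 2): F = (-20.0000, -63.0000).
Jacobian J = [[-8·u·v + 6·u + v, -4·u^2 + u + 4·v], [-4·u·v + 4·v^2 + 1, -2·u^2 + 8·u·v - 6·v]].
At the point, J = [[22.0000, -10.0000], [33.0000, -52.0000]] (det J = -814.0000).
Solving J·Δ = −F gives Δ = (0.5037, -0.8919).
Then the next iterate is (u, v)₁ = (-1.4963, 1.1081).
Round to (-1.4963, 1.1081) and repeat: F = (-6.409299, -18.490978), J = [[5.394700, -6.019555], [12.543743, -24.390828]].
Δ = (0.8029, -0.3452), so (u, v)₂ = (-0.6934, 0.7629).

(-0.6934, 0.7629)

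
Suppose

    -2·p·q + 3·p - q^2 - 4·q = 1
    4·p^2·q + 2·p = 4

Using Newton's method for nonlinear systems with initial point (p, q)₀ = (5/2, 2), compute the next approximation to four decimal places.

At (5/2, 2): F = (-15.5000, 51.0000).
Jacobian J = [[-2·q + 3, -2·p - 2·q - 4], [8·p·q + 2, 4·p^2]].
At the point, J = [[-1.0000, -13.0000], [42.0000, 25.0000]] (det J = 521.0000).
Solving J·Δ = −F gives Δ = (-0.5288, -1.1516).
Then the next iterate is (p, q)₁ = (1.9712, 0.8484).

(1.9712, 0.8484)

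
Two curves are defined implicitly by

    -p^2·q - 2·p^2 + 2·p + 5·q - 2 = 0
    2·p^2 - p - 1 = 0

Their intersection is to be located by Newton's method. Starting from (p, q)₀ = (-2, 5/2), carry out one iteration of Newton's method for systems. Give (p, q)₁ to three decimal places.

At (-2, 5/2): F = (-11.500, 9.000).
Jacobian J = [[-2·p·q - 4·p + 2, -p^2 + 5], [4·p - 1, 0]].
At the point, J = [[20.000, 1.000], [-9.000, 0.000]] (det J = 9.000).
Solving J·Δ = −F gives Δ = (1.000, -8.500).
Then the next iterate is (p, q)₁ = (-1.000, -6.000).

(-1.000, -6.000)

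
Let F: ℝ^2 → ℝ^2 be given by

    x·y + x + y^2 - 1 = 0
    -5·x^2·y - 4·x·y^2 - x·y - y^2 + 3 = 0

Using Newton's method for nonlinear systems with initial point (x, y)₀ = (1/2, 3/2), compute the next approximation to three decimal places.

(0.626, 0.696)

At (1/2, 3/2): F = (2.500, -6.375).
Jacobian J = [[y + 1, x + 2·y], [-10·x·y - 4·y^2 - y, -5·x^2 - 8·x·y - x - 2·y]].
At the point, J = [[2.500, 3.500], [-18.000, -10.750]] (det J = 36.125).
Solving J·Δ = −F gives Δ = (0.126, -0.804).
Then the next iterate is (x, y)₁ = (0.626, 0.696).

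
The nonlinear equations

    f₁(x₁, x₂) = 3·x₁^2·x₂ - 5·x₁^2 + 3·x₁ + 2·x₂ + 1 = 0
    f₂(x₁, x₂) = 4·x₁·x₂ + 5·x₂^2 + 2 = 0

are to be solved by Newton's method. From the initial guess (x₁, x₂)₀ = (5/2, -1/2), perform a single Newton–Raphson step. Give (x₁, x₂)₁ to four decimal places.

(1.2801, -0.6380)

At (5/2, -1/2): F = (-33.1250, -1.7500).
Jacobian J = [[6·x₁·x₂ - 10·x₁ + 3, 3·x₁^2 + 2], [4·x₂, 4·x₁ + 10·x₂]].
At the point, J = [[-29.5000, 20.7500], [-2.0000, 5.0000]] (det J = -106.0000).
Solving J·Δ = −F gives Δ = (-1.2199, -0.1380).
Then the next iterate is (x₁, x₂)₁ = (1.2801, -0.6380).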